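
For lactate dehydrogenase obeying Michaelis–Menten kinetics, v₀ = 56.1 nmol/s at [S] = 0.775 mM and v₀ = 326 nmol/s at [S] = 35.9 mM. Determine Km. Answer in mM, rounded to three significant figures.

4.26 mM

From v = Vmax[S]/(Km+[S]), each point gives Vmax = v(Km+[S])/[S].
Equating: 56.1(Km+0.775)/0.775 = 326(Km+35.9)/35.9.
72.39·Km + 56.1 = 9.081·Km + 326, so (72.39 − 9.081)·Km = 326 − 56.1.
Km = 269.9/63.31 = 4.26 mM; then Vmax = 56.1(4.26+0.775)/0.775 = 365 nmol/s.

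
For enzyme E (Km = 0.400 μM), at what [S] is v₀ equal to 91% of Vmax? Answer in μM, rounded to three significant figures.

4.04 μM

v/Vmax = [S]/(Km+[S]) = 0.91, so [S] = Km·0.91/(1 − 0.91) = 0.400 × 10.11.
[S] = 4.04 μM.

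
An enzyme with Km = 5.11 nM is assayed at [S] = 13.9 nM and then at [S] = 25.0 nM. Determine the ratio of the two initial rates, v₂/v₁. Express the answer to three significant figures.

1.14

The fractional saturations are [S]/(Km+[S]) = 13.9/19.01 = 0.7312 and 25.0/30.11 = 0.8303.
v₂/v₁ is just their ratio: 0.8303/0.7312 = 1.14.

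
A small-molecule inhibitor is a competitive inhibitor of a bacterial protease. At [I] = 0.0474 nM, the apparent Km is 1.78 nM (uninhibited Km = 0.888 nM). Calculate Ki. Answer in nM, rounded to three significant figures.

0.0472 nM

Competitive: Km,app = α·Km with α = 1 + [I]/Ki.
α = Km,app/Km = 1.78/0.888 = 2.005.
Ki = [I]/(α − 1) = 0.0474/1.005 = 0.0472 nM.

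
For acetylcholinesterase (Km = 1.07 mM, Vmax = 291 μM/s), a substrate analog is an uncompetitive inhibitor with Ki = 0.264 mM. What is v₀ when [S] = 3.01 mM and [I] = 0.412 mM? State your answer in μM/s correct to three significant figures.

99.8 μM/s

With α = 1 + [I]/Ki = 1 + 0.412/0.264 = 2.561, the uncompetitive rate law is v = (Vmax/α)·[S] / (Km/α + [S]).
v = (291/2.561)×3.01 / (1.07/2.561 + 3.01) = 342.1/3.428 = 99.8 μM/s.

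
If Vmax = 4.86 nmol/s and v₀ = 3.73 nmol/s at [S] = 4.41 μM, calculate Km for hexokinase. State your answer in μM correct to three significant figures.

v/Vmax = 3.73/4.86 = 0.7675 = [S]/(Km+[S]).
So Km + [S] = [S]/0.7675 = 5.746 μM, giving Km = 5.746 − 4.41 = 1.34 μM.

1.34 μM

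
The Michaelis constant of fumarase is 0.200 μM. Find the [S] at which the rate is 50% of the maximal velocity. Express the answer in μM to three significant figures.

v/Vmax = [S]/(Km+[S]) = 0.5, so [S] = Km·0.5/(1 − 0.5) = 0.200 × 1.000.
[S] = 0.200 μM.

0.200 μM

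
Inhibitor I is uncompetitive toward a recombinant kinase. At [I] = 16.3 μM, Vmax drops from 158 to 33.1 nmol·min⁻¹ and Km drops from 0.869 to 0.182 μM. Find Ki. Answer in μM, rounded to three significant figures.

4.32 μM

Uncompetitive: Vmax,app = Vmax/α (and Km,app = Km/α) with α = 1 + [I]/Ki.
α = Vmax/Vmax,app = 158/33.1 = 4.773.
Ki = [I]/(α − 1) = 16.3/3.773 = 4.32 μM.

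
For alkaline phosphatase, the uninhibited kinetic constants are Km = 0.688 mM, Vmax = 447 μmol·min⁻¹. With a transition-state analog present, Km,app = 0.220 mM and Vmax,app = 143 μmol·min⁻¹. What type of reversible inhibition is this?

uncompetitive

Both Km and Vmax decrease by the same factor (~3.13-fold) — characteristic of uncompetitive inhibition.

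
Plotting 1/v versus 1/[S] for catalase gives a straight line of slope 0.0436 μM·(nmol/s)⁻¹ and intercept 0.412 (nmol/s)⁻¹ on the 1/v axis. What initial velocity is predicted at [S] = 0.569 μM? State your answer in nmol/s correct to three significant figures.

The y-intercept is 1/Vmax, so Vmax = 1/0.412 = 2.43 nmol/s.
The slope is Km/Vmax, so Km = 0.0436 × 2.43 = 0.106 μM.
Then v = 2.43 × 0.569/(0.106 + 0.569) = 2.05 nmol/s.

2.05 nmol/s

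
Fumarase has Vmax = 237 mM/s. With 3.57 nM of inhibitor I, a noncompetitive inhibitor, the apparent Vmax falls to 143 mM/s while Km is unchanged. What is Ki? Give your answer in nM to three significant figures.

5.43 nM

Noncompetitive: Vmax,app = Vmax/α with α = 1 + [I]/Ki.
α = Vmax/Vmax,app = 237/143 = 1.657.
Since α = 1 + [I]/Ki, [I]/Ki = 1.657 − 1 = 0.6573 and Ki = 3.57/0.6573 = 5.43 nM.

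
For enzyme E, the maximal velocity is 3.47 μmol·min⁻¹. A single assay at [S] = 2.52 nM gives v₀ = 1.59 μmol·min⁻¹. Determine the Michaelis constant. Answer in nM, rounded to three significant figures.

2.98 nM

From v = Vmax[S]/(Km+[S]), Km = [S](Vmax − v)/v.
Km = 2.52 × (3.47 − 1.59) / 1.59 = 4.738/1.59 = 2.98 nM.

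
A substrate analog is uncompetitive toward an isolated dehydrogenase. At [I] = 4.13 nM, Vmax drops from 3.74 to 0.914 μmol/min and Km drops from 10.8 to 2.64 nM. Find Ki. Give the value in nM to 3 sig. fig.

1.34 nM

Uncompetitive: Vmax,app = Vmax/α (and Km,app = Km/α) with α = 1 + [I]/Ki.
α = Vmax/Vmax,app = 3.74/0.914 = 4.092.
Ki = [I]/(α − 1) = 4.13/3.092 = 1.34 nM.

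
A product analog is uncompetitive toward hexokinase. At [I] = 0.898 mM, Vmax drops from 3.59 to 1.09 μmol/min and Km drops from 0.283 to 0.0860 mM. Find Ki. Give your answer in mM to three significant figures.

0.392 mM

Uncompetitive: Vmax,app = Vmax/α (and Km,app = Km/α) with α = 1 + [I]/Ki.
α = Vmax/Vmax,app = 3.59/1.09 = 3.294.
Ki = [I]/(α − 1) = 0.898/2.294 = 0.392 mM.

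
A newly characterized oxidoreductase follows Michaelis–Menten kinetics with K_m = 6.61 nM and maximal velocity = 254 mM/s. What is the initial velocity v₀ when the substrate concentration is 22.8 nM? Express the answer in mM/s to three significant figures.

197 mM/s

[S]/(Km+[S]) = 22.8/29.41 = 0.7752, the fractional saturation.
v = 0.7752 × Vmax = 0.7752 × 254 = 197 mM/s.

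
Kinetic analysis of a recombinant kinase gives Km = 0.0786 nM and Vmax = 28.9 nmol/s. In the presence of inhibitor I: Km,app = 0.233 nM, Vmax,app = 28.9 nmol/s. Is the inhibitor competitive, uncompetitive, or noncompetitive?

competitive

Km increases (0.0786 → 0.233 nM) while Vmax is unchanged — the hallmark of competitive inhibition.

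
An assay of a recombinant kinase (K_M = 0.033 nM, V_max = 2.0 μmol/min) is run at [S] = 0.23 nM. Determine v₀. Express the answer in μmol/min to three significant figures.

v = Vmax·[S]/(Km + [S]) = 2.0 × 0.23 / (0.033 + 0.23)
  = 0.4600 / 0.2630 = 1.75 μmol/min.

1.75 μmol/min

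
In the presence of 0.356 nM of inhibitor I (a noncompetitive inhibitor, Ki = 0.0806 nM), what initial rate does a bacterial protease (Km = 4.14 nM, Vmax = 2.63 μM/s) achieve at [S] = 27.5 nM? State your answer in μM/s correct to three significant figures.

With α = 1 + [I]/Ki = 1 + 0.356/0.0806 = 5.417, the noncompetitive rate law is v = (Vmax/α)·[S] / (Km + [S]).
v = (2.63/5.417)×27.5 / (4.14 + 27.5) = 13.35/31.64 = 0.422 μM/s.

0.422 μM/s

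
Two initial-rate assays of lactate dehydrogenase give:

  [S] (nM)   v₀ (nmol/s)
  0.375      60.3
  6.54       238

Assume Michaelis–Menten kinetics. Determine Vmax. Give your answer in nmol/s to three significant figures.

290 nmol/s

From v = Vmax[S]/(Km+[S]), each point gives Vmax = v(Km+[S])/[S].
Equating: 60.3(Km+0.375)/0.375 = 238(Km+6.54)/6.54.
160.8·Km + 60.3 = 36.39·Km + 238, so (160.8 − 36.39)·Km = 238 − 60.3.
Km = 177.7/124.4 = 1.43 nM; then Vmax = 60.3(1.43+0.375)/0.375 = 290 nmol/s.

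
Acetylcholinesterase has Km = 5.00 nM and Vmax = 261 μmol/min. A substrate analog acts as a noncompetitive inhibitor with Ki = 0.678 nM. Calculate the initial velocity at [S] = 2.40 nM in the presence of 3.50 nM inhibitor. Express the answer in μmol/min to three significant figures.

13.7 μmol/min

α = 1 + [I]/Ki = 1 + 3.50/0.678 = 6.162.
For a noncompetitive inhibitor, Vmax is reduced to Vmax/α while Km is unchanged: Km,app = 5.00 nM, Vmax,app = 42.4 μmol/min.
v = Vmax,app·[S]/(Km,app + [S]) = 42.4 × 2.40/(5.00 + 2.40) = 13.7 μmol/min.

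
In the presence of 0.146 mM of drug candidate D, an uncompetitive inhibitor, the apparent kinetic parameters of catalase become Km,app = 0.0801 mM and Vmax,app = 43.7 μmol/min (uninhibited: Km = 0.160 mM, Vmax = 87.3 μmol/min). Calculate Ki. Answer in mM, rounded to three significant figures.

0.146 mM

Uncompetitive: Vmax,app = Vmax/α (and Km,app = Km/α) with α = 1 + [I]/Ki.
α = Vmax/Vmax,app = 87.3/43.7 = 1.998.
Since α = 1 + [I]/Ki, [I]/Ki = 1.998 − 1 = 0.9977 and Ki = 0.146/0.9977 = 0.146 mM.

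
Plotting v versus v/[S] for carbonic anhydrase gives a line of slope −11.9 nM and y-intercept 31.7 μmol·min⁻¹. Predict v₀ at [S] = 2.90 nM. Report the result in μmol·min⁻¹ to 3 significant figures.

6.21 μmol·min⁻¹

In the Eadie–Hofstee form v = Vmax − Km·(v/[S]), the slope is −Km and the intercept is Vmax, so Km = 11.9 nM and Vmax = 31.7 μmol·min⁻¹.
v = 31.7 × 2.90/(11.9 + 2.90) = 6.21 μmol·min⁻¹.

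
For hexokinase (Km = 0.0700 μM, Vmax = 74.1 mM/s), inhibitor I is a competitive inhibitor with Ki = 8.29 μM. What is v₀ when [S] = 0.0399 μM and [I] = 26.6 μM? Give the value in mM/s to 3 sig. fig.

8.84 mM/s

With α = 1 + [I]/Ki = 1 + 26.6/8.29 = 4.209, the competitive rate law is v = Vmax[S] / (αKm + [S]).
v = 74.1×0.0399 / (4.209×0.0700 + 0.0399) = 2.957/0.3345 = 8.84 mM/s.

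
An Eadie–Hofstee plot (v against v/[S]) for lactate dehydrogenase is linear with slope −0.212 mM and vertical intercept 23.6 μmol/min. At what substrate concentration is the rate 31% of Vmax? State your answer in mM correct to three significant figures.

0.0952 mM

The Eadie–Hofstee slope gives Km = 0.212 mM (slope = −Km).
v/Vmax = [S]/(Km+[S]) = 0.31 ⇒ [S] = Km·0.31/(1−0.31) = 0.212 × 0.4493 = 0.0952 mM.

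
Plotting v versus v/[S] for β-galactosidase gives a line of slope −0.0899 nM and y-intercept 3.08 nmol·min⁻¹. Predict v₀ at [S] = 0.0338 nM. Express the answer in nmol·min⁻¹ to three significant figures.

In the Eadie–Hofstee form v = Vmax − Km·(v/[S]), the slope is −Km and the intercept is Vmax, so Km = 0.0899 nM and Vmax = 3.08 nmol·min⁻¹.
v = 3.08 × 0.0338/(0.0899 + 0.0338) = 0.842 nmol·min⁻¹.

0.842 nmol·min⁻¹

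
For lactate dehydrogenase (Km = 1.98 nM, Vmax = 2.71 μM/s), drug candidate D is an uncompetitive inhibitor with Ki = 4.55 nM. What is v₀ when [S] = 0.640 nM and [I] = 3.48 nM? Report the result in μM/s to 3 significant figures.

0.558 μM/s

α = 1 + [I]/Ki = 1 + 3.48/4.55 = 1.765.
For an uncompetitive inhibitor, both parameters are divided by α, giving Vmax/α and Km/α: Km,app = 1.12 nM, Vmax,app = 1.54 μM/s.
v = Vmax,app·[S]/(Km,app + [S]) = 1.54 × 0.640/(1.12 + 0.640) = 0.558 μM/s.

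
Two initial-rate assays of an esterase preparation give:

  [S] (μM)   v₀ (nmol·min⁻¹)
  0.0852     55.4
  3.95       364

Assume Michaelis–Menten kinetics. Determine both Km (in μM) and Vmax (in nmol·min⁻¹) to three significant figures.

From v = Vmax[S]/(Km+[S]), each point gives Vmax = v(Km+[S])/[S].
Equating: 55.4(Km+0.0852)/0.0852 = 364(Km+3.95)/3.95.
650.2·Km + 55.4 = 92.15·Km + 364, so (650.2 − 92.15)·Km = 364 − 55.4.
Km = 308.6/558.1 = 0.553 μM; then Vmax = 55.4(0.553+0.0852)/0.0852 = 415 nmol·min⁻¹.

Km = 0.553 μM; Vmax = 415 nmol·min⁻¹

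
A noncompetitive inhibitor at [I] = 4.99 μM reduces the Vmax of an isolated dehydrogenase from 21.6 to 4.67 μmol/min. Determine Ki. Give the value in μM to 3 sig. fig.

1.38 μM

Noncompetitive: Vmax,app = Vmax/α with α = 1 + [I]/Ki.
α = Vmax/Vmax,app = 21.6/4.67 = 4.625.
Ki = [I]/(α − 1) = 4.99/3.625 = 1.38 μM.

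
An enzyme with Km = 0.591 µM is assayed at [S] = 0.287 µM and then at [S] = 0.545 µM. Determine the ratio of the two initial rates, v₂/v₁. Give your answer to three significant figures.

Since Vmax cancels, v₂/v₁ = [S]₂(Km+[S]₁) / [S]₁(Km+[S]₂).
= 0.545×(0.591+0.287) / (0.287×(0.591+0.545)) = 0.4785/0.3260 = 1.47.

1.47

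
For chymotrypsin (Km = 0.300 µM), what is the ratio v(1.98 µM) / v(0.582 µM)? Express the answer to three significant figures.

1.32

The fractional saturations are [S]/(Km+[S]) = 0.582/0.8820 = 0.6599 and 1.98/2.280 = 0.8684.
v₂/v₁ is just their ratio: 0.8684/0.6599 = 1.32.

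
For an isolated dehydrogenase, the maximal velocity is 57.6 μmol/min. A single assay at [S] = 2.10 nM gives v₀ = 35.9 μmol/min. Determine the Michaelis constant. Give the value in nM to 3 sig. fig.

From v = Vmax[S]/(Km+[S]), Km = [S](Vmax − v)/v.
Km = 2.10 × (57.6 − 35.9) / 35.9 = 45.57/35.9 = 1.27 nM.

1.27 nM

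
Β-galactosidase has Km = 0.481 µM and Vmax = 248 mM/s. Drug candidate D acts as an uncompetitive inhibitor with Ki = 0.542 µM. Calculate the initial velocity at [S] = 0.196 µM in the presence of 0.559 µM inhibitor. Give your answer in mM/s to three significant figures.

55.3 mM/s

With α = 1 + [I]/Ki = 1 + 0.559/0.542 = 2.031, the uncompetitive rate law is v = (Vmax/α)·[S] / (Km/α + [S]).
v = (248/2.031)×0.196 / (0.481/2.031 + 0.196) = 23.93/0.4328 = 55.3 mM/s.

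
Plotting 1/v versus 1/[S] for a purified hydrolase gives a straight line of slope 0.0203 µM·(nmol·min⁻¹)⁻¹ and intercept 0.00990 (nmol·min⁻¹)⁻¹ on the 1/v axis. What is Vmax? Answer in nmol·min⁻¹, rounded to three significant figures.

The y-intercept of a Lineweaver–Burk plot equals 1/Vmax, so Vmax = 1/0.00990 = 101 nmol·min⁻¹.

101 nmol·min⁻¹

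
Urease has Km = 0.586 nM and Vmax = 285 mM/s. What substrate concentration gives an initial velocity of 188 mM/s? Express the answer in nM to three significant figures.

1.14 nM

Rearranging v = Vmax[S]/(Km+[S]) gives [S] = Km·v/(Vmax − v).
[S] = 0.586 × 188 / (285 − 188) = 110.2/97.00 = 1.14 nM.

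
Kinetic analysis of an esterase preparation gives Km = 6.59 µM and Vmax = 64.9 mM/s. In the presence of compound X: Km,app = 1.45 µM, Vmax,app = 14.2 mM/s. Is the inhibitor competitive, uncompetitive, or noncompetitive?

uncompetitive

Both Km and Vmax decrease by the same factor (~4.56-fold) — characteristic of uncompetitive inhibition.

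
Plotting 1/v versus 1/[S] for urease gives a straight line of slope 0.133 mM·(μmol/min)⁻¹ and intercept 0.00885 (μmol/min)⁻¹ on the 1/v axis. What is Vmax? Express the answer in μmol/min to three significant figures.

113 μmol/min

The y-intercept of a Lineweaver–Burk plot equals 1/Vmax, so Vmax = 1/0.00885 = 113 μmol/min.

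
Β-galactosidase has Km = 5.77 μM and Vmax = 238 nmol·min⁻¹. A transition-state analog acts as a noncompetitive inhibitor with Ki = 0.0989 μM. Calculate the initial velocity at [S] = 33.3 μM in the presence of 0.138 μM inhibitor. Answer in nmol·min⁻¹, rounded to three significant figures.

84.7 nmol·min⁻¹

With α = 1 + [I]/Ki = 1 + 0.138/0.0989 = 2.395, the noncompetitive rate law is v = (Vmax/α)·[S] / (Km + [S]).
v = (238/2.395)×33.3 / (5.77 + 33.3) = 3309/39.07 = 84.7 nmol·min⁻¹.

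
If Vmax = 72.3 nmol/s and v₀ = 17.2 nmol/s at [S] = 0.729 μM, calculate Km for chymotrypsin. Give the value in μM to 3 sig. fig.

From v = Vmax[S]/(Km+[S]), Km = [S](Vmax − v)/v.
Km = 0.729 × (72.3 − 17.2) / 17.2 = 40.17/17.2 = 2.34 μM.

2.34 μM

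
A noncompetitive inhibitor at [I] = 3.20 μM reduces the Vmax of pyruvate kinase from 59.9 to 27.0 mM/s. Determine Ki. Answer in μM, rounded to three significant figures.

Noncompetitive: Vmax,app = Vmax/α with α = 1 + [I]/Ki.
α = Vmax/Vmax,app = 59.9/27.0 = 2.219.
Ki = [I]/(α − 1) = 3.20/1.219 = 2.63 μM.

2.63 μM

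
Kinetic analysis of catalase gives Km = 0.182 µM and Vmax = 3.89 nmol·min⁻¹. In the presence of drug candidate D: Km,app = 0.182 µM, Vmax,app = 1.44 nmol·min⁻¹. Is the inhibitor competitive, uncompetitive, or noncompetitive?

Vmax decreases (3.89 → 1.44 nmol·min⁻¹) while Km is unchanged — pure noncompetitive inhibition.

noncompetitive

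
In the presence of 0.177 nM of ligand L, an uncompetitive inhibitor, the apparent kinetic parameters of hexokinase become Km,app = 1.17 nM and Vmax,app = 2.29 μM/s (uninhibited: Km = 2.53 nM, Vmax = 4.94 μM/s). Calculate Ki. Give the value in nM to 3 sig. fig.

Uncompetitive: Vmax,app = Vmax/α (and Km,app = Km/α) with α = 1 + [I]/Ki.
α = Vmax/Vmax,app = 4.94/2.29 = 2.157.
Ki = [I]/(α − 1) = 0.177/1.157 = 0.153 nM.

0.153 nM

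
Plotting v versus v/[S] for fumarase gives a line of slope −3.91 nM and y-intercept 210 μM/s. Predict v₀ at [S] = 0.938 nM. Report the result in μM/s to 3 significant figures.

In the Eadie–Hofstee form v = Vmax − Km·(v/[S]), the slope is −Km and the intercept is Vmax, so Km = 3.91 nM and Vmax = 210 μM/s.
v = 210 × 0.938/(3.91 + 0.938) = 40.6 μM/s.

40.6 μM/s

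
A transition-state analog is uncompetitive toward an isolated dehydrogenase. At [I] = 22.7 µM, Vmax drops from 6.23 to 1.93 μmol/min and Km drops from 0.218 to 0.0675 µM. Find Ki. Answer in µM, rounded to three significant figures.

Uncompetitive: Vmax,app = Vmax/α (and Km,app = Km/α) with α = 1 + [I]/Ki.
α = Vmax/Vmax,app = 6.23/1.93 = 3.228.
Ki = [I]/(α − 1) = 22.7/2.228 = 10.2 µM.

10.2 µM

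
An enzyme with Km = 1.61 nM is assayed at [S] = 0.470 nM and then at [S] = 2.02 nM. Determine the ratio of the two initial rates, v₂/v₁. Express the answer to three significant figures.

2.46

Since Vmax cancels, v₂/v₁ = [S]₂(Km+[S]₁) / [S]₁(Km+[S]₂).
= 2.02×(1.61+0.470) / (0.470×(1.61+2.02)) = 4.202/1.706 = 2.46.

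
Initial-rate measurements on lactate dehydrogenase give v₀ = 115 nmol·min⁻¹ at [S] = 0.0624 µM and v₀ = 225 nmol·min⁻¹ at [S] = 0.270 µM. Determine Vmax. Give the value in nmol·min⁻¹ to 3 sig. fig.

316 nmol·min⁻¹

In reciprocal form, 1/v = (Km/Vmax)·(1/[S]) + 1/Vmax. The two points give (1/[S], 1/v) = (16.03, 0.008696) and (3.704, 0.004444).
Slope = (0.008696 − 0.004444)/(16.03 − 3.704) = 0.0003450; intercept = 0.008696 − 0.0003450×16.03 = 0.003167.
Vmax = 1/intercept = 316 nmol·min⁻¹; Km = slope × Vmax = 0.0003450 × 316 = 0.109 µM.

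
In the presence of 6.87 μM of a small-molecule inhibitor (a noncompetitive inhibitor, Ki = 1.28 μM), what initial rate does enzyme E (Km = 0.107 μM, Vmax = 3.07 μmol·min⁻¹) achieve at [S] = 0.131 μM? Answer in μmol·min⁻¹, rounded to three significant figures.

α = 1 + [I]/Ki = 1 + 6.87/1.28 = 6.367.
For a noncompetitive inhibitor, Vmax is reduced to Vmax/α while Km is unchanged: Km,app = 0.107 μM, Vmax,app = 0.482 μmol·min⁻¹.
v = Vmax,app·[S]/(Km,app + [S]) = 0.482 × 0.131/(0.107 + 0.131) = 0.265 μmol·min⁻¹.

0.265 μmol·min⁻¹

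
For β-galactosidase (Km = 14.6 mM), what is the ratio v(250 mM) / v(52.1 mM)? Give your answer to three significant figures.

The fractional saturations are [S]/(Km+[S]) = 52.1/66.70 = 0.7811 and 250/264.6 = 0.9448.
v₂/v₁ is just their ratio: 0.9448/0.7811 = 1.21.

1.21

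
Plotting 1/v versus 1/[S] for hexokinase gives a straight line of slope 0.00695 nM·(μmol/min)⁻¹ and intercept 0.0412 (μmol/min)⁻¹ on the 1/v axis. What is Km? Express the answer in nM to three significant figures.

y-intercept = 1/Vmax ⇒ Vmax = 24.3 μmol/min; slope = Km/Vmax ⇒ Km = slope × Vmax.
Km = 0.00695 × 24.3 = 0.169 nM.

0.169 nM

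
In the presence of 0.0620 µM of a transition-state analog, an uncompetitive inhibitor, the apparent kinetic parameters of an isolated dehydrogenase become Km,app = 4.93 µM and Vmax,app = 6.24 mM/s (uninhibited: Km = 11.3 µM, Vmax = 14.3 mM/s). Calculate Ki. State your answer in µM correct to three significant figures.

0.0480 µM

Uncompetitive: Vmax,app = Vmax/α (and Km,app = Km/α) with α = 1 + [I]/Ki.
α = Vmax/Vmax,app = 14.3/6.24 = 2.292.
Ki = [I]/(α − 1) = 0.0620/1.292 = 0.0480 µM.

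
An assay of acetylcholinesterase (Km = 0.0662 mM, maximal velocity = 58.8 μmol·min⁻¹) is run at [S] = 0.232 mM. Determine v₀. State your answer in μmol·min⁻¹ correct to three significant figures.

[S]/(Km+[S]) = 0.232/0.2982 = 0.7780, the fractional saturation.
v = 0.7780 × Vmax = 0.7780 × 58.8 = 45.7 μmol·min⁻¹.

45.7 μmol·min⁻¹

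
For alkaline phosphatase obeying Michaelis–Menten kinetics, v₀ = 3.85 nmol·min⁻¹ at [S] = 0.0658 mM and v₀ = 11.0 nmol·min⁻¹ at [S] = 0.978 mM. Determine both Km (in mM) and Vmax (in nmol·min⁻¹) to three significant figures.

In reciprocal form, 1/v = (Km/Vmax)·(1/[S]) + 1/Vmax. The two points give (1/[S], 1/v) = (15.20, 0.2597) and (1.022, 0.09091).
Slope = (0.2597 − 0.09091)/(15.20 − 1.022) = 0.01191; intercept = 0.2597 − 0.01191×15.20 = 0.07873.
Vmax = 1/intercept = 12.7 nmol·min⁻¹; Km = slope × Vmax = 0.01191 × 12.7 = 0.151 mM.

Km = 0.151 mM; Vmax = 12.7 nmol·min⁻¹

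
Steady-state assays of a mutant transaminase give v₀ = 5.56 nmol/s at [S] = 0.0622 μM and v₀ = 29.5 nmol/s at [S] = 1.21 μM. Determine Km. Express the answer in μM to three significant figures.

From v = Vmax[S]/(Km+[S]), each point gives Vmax = v(Km+[S])/[S].
Equating: 5.56(Km+0.0622)/0.0622 = 29.5(Km+1.21)/1.21.
89.39·Km + 5.56 = 24.38·Km + 29.5, so (89.39 − 24.38)·Km = 29.5 − 5.56.
Km = 23.94/65.01 = 0.368 μM; then Vmax = 5.56(0.368+0.0622)/0.0622 = 38.5 nmol/s.

0.368 μM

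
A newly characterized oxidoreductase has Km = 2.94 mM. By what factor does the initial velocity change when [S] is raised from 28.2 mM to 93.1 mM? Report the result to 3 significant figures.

Since Vmax cancels, v₂/v₁ = [S]₂(Km+[S]₁) / [S]₁(Km+[S]₂).
= 93.1×(2.94+28.2) / (28.2×(2.94+93.1)) = 2899/2708 = 1.07.

1.07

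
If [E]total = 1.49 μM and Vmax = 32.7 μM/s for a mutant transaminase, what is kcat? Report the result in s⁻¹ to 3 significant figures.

21.9 s⁻¹

kcat = Vmax/[E]total = 32.7 μM/s / 1.49 μM = 21.9 s⁻¹.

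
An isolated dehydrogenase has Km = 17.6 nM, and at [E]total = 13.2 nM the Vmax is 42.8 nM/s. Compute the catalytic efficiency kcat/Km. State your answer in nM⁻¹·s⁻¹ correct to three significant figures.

0.184 nM⁻¹·s⁻¹

kcat = Vmax/[E]total = 42.8/13.2 = 3.24 s⁻¹.
kcat/Km = 3.24/17.6 = 0.184 nM⁻¹·s⁻¹.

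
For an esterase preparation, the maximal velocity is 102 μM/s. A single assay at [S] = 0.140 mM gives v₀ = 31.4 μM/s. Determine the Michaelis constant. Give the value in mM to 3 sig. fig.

v/Vmax = 31.4/102 = 0.3078 = [S]/(Km+[S]).
So Km + [S] = [S]/0.3078 = 0.4548 mM, giving Km = 0.4548 − 0.140 = 0.315 mM.

0.315 mM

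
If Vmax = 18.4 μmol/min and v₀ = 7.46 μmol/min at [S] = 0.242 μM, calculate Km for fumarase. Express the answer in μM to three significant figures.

v/Vmax = 7.46/18.4 = 0.4054 = [S]/(Km+[S]).
So Km + [S] = [S]/0.4054 = 0.5969 μM, giving Km = 0.5969 − 0.242 = 0.355 μM.

0.355 μM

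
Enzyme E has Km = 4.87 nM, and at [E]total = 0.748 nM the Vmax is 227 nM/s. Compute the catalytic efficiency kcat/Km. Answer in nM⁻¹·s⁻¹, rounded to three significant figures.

62.3 nM⁻¹·s⁻¹

kcat = Vmax/[E]total = 227/0.748 = 303 s⁻¹.
kcat/Km = 303/4.87 = 62.3 nM⁻¹·s⁻¹.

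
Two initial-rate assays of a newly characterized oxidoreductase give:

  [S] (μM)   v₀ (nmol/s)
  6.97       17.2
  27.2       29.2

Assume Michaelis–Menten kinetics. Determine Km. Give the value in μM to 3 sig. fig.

8.61 μM

In reciprocal form, 1/v = (Km/Vmax)·(1/[S]) + 1/Vmax. The two points give (1/[S], 1/v) = (0.1435, 0.05814) and (0.03676, 0.03425).
Slope = (0.05814 − 0.03425)/(0.1435 − 0.03676) = 0.2239; intercept = 0.05814 − 0.2239×0.1435 = 0.02601.
Vmax = 1/intercept = 38.4 nmol/s; Km = slope × Vmax = 0.2239 × 38.4 = 8.61 μM.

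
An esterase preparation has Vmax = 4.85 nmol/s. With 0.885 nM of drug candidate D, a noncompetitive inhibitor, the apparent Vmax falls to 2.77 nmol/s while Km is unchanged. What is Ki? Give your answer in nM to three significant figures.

Noncompetitive: Vmax,app = Vmax/α with α = 1 + [I]/Ki.
α = Vmax/Vmax,app = 4.85/2.77 = 1.751.
Since α = 1 + [I]/Ki, [I]/Ki = 1.751 − 1 = 0.7509 and Ki = 0.885/0.7509 = 1.18 nM.

1.18 nM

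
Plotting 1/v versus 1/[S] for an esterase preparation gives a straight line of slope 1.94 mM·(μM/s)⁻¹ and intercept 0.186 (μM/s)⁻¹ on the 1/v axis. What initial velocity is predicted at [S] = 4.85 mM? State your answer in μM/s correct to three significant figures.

1.71 μM/s

The y-intercept is 1/Vmax, so Vmax = 1/0.186 = 5.38 μM/s.
The slope is Km/Vmax, so Km = 1.94 × 5.38 = 10.4 mM.
Then v = 5.38 × 4.85/(10.4 + 4.85) = 1.71 μM/s.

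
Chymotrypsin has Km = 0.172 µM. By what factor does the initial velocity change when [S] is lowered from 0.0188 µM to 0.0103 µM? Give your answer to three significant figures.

0.573

Since Vmax cancels, v₂/v₁ = [S]₂(Km+[S]₁) / [S]₁(Km+[S]₂).
= 0.0103×(0.172+0.0188) / (0.0188×(0.172+0.0103)) = 0.001965/0.003427 = 0.573.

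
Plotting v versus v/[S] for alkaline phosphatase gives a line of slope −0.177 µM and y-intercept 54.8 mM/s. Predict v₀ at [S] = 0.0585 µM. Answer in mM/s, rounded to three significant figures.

In the Eadie–Hofstee form v = Vmax − Km·(v/[S]), the slope is −Km and the intercept is Vmax, so Km = 0.177 µM and Vmax = 54.8 mM/s.
v = 54.8 × 0.0585/(0.177 + 0.0585) = 13.6 mM/s.

13.6 mM/s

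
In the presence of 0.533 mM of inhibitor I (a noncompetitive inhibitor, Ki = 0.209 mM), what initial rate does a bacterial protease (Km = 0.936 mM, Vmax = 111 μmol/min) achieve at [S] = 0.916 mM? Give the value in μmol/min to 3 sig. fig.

With α = 1 + [I]/Ki = 1 + 0.533/0.209 = 3.550, the noncompetitive rate law is v = (Vmax/α)·[S] / (Km + [S]).
v = (111/3.550)×0.916 / (0.936 + 0.916) = 28.64/1.852 = 15.5 μmol/min.

15.5 μmol/min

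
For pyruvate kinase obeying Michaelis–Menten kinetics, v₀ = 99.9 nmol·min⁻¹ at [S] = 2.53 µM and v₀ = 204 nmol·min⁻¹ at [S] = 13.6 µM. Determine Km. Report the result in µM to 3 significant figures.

4.25 µM

From v = Vmax[S]/(Km+[S]), each point gives Vmax = v(Km+[S])/[S].
Equating: 99.9(Km+2.53)/2.53 = 204(Km+13.6)/13.6.
39.49·Km + 99.9 = 15.00·Km + 204, so (39.49 − 15.00)·Km = 204 − 99.9.
Km = 104.1/24.49 = 4.25 µM; then Vmax = 99.9(4.25+2.53)/2.53 = 268 nmol·min⁻¹.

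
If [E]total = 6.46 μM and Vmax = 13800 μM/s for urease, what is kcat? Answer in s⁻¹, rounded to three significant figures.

2140 s⁻¹

kcat = Vmax/[E]total = 13800 μM/s / 6.46 μM = 2140 s⁻¹.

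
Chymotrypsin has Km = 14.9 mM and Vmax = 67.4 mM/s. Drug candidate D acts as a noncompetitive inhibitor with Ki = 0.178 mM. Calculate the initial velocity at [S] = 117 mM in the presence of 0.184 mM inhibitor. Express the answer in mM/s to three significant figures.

29.4 mM/s

With α = 1 + [I]/Ki = 1 + 0.184/0.178 = 2.034, the noncompetitive rate law is v = (Vmax/α)·[S] / (Km + [S]).
v = (67.4/2.034)×117 / (14.9 + 117) = 3878/131.9 = 29.4 mM/s.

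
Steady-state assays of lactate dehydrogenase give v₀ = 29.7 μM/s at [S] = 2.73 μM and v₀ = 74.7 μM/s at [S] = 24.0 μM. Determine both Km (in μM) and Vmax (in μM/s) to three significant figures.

Km = 5.79 μM; Vmax = 92.7 μM/s

From v = Vmax[S]/(Km+[S]), each point gives Vmax = v(Km+[S])/[S].
Equating: 29.7(Km+2.73)/2.73 = 74.7(Km+24.0)/24.0.
10.88·Km + 29.7 = 3.113·Km + 74.7, so (10.88 − 3.113)·Km = 74.7 − 29.7.
Km = 45.00/7.767 = 5.79 μM; then Vmax = 29.7(5.79+2.73)/2.73 = 92.7 μM/s.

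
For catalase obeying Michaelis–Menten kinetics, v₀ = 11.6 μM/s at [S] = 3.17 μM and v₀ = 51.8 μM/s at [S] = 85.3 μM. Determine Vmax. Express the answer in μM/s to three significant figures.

From v = Vmax[S]/(Km+[S]), each point gives Vmax = v(Km+[S])/[S].
Equating: 11.6(Km+3.17)/3.17 = 51.8(Km+85.3)/85.3.
3.659·Km + 11.6 = 0.6073·Km + 51.8, so (3.659 − 0.6073)·Km = 51.8 − 11.6.
Km = 40.20/3.052 = 13.2 μM; then Vmax = 11.6(13.2+3.17)/3.17 = 59.8 μM/s.

59.8 μM/s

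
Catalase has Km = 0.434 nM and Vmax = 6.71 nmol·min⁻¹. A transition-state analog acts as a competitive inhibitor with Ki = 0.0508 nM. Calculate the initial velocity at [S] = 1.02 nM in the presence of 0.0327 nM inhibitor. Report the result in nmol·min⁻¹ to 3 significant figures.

α = 1 + [I]/Ki = 1 + 0.0327/0.0508 = 1.644.
For a competitive inhibitor, Vmax is unchanged and the apparent Km becomes α·Km: Km,app = 0.713 nM, Vmax,app = 6.71 nmol·min⁻¹.
v = Vmax,app·[S]/(Km,app + [S]) = 6.71 × 1.02/(0.713 + 1.02) = 3.95 nmol·min⁻¹.

3.95 nmol·min⁻¹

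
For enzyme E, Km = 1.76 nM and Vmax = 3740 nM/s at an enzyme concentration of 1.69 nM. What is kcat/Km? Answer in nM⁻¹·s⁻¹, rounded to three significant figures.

kcat = Vmax/[E]total = 3740/1.69 = 2210 s⁻¹.
kcat/Km = 2210/1.76 = 1260 nM⁻¹·s⁻¹.

1260 nM⁻¹·s⁻¹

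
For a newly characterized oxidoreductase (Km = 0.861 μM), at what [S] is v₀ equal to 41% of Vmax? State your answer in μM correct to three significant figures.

0.598 μM

v/Vmax = [S]/(Km+[S]) = 0.41, so [S] = Km·0.41/(1 − 0.41) = 0.861 × 0.6949.
[S] = 0.598 μM.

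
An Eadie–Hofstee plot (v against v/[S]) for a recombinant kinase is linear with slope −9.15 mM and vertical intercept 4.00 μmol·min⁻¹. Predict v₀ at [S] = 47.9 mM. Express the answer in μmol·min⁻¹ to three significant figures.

In the Eadie–Hofstee form v = Vmax − Km·(v/[S]), the slope is −Km and the intercept is Vmax, so Km = 9.15 mM and Vmax = 4.00 μmol·min⁻¹.
v = 4.00 × 47.9/(9.15 + 47.9) = 3.36 μmol·min⁻¹.

3.36 μmol·min⁻¹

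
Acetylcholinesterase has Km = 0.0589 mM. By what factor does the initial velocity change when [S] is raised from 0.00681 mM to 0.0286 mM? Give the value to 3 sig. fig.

3.15

The fractional saturations are [S]/(Km+[S]) = 0.00681/0.06571 = 0.1036 and 0.0286/0.08750 = 0.3269.
v₂/v₁ is just their ratio: 0.3269/0.1036 = 3.15.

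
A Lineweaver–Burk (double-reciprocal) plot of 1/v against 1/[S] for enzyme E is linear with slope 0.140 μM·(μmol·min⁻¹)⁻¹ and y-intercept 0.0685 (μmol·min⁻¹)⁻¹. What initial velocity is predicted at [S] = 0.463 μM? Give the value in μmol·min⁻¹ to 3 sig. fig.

The y-intercept is 1/Vmax, so Vmax = 1/0.0685 = 14.6 μmol·min⁻¹.
The slope is Km/Vmax, so Km = 0.140 × 14.6 = 2.04 μM.
Then v = 14.6 × 0.463/(2.04 + 0.463) = 2.70 μmol·min⁻¹.

2.70 μmol·min⁻¹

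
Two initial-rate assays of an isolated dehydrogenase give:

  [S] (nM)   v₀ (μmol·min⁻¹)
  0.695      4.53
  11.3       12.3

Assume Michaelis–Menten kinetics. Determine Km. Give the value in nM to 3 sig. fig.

1.43 nM

In reciprocal form, 1/v = (Km/Vmax)·(1/[S]) + 1/Vmax. The two points give (1/[S], 1/v) = (1.439, 0.2208) and (0.08850, 0.08130).
Slope = (0.2208 − 0.08130)/(1.439 − 0.08850) = 0.1033; intercept = 0.2208 − 0.1033×1.439 = 0.07216.
Vmax = 1/intercept = 13.9 μmol·min⁻¹; Km = slope × Vmax = 0.1033 × 13.9 = 1.43 nM.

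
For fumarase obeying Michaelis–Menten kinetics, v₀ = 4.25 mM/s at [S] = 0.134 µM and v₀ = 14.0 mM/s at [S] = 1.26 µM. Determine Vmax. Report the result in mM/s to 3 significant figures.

From v = Vmax[S]/(Km+[S]), each point gives Vmax = v(Km+[S])/[S].
Equating: 4.25(Km+0.134)/0.134 = 14.0(Km+1.26)/1.26.
31.72·Km + 4.25 = 11.11·Km + 14.0, so (31.72 − 11.11)·Km = 14.0 − 4.25.
Km = 9.750/20.61 = 0.473 µM; then Vmax = 4.25(0.473+0.134)/0.134 = 19.3 mM/s.

19.3 mM/s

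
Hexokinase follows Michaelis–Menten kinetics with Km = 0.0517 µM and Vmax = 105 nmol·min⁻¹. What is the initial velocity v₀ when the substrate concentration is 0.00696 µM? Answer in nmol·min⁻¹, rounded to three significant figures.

v = Vmax·[S]/(Km + [S]) = 105 × 0.00696 / (0.0517 + 0.00696)
  = 0.7308 / 0.05866 = 12.5 nmol·min⁻¹.

12.5 nmol·min⁻¹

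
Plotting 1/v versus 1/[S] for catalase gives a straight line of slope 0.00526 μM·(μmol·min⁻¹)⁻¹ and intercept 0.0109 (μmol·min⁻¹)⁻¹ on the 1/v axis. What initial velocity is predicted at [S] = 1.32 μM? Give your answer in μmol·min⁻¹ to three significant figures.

The y-intercept is 1/Vmax, so Vmax = 1/0.0109 = 91.7 μmol·min⁻¹.
The slope is Km/Vmax, so Km = 0.00526 × 91.7 = 0.483 μM.
Then v = 91.7 × 1.32/(0.483 + 1.32) = 67.2 μmol·min⁻¹.

67.2 μmol·min⁻¹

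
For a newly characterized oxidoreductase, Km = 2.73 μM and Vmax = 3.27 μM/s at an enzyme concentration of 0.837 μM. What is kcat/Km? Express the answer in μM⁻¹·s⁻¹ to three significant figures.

kcat = Vmax/[E]total = 3.27/0.837 = 3.91 s⁻¹.
kcat/Km = 3.91/2.73 = 1.43 μM⁻¹·s⁻¹.

1.43 μM⁻¹·s⁻¹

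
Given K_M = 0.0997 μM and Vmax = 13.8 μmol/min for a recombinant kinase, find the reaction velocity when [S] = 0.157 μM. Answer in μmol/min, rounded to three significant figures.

8.44 μmol/min

v = Vmax·[S]/(Km + [S]) = 13.8 × 0.157 / (0.0997 + 0.157)
  = 2.167 / 0.2567 = 8.44 μmol/min.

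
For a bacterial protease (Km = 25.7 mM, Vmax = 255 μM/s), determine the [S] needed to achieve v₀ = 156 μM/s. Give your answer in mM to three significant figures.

Rearranging v = Vmax[S]/(Km+[S]) gives [S] = Km·v/(Vmax − v).
[S] = 25.7 × 156 / (255 − 156) = 4009/99.00 = 40.5 mM.

40.5 mM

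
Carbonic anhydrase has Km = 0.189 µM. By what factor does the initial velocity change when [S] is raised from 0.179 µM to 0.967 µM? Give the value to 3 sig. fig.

The fractional saturations are [S]/(Km+[S]) = 0.179/0.3680 = 0.4864 and 0.967/1.156 = 0.8365.
v₂/v₁ is just their ratio: 0.8365/0.4864 = 1.72.

1.72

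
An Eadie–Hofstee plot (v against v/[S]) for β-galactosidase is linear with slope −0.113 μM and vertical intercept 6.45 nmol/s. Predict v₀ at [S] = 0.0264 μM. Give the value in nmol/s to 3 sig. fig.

In the Eadie–Hofstee form v = Vmax − Km·(v/[S]), the slope is −Km and the intercept is Vmax, so Km = 0.113 μM and Vmax = 6.45 nmol/s.
v = 6.45 × 0.0264/(0.113 + 0.0264) = 1.22 nmol/s.

1.22 nmol/s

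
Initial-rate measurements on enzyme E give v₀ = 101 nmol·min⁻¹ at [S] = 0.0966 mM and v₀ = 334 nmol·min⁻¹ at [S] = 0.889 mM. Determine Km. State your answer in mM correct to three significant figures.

0.348 mM

From v = Vmax[S]/(Km+[S]), each point gives Vmax = v(Km+[S])/[S].
Equating: 101(Km+0.0966)/0.0966 = 334(Km+0.889)/0.889.
1046·Km + 101 = 375.7·Km + 334, so (1046 − 375.7)·Km = 334 − 101.
Km = 233.0/669.8 = 0.348 mM; then Vmax = 101(0.348+0.0966)/0.0966 = 465 nmol·min⁻¹.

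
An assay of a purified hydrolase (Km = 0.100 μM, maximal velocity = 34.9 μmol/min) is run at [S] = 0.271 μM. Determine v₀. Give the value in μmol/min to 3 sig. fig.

25.5 μmol/min

v = Vmax·[S]/(Km + [S]) = 34.9 × 0.271 / (0.100 + 0.271)
  = 9.458 / 0.3710 = 25.5 μmol/min.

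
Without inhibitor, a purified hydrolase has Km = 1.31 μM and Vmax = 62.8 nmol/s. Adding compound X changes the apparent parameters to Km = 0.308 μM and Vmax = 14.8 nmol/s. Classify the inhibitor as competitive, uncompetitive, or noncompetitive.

Both Km and Vmax decrease by the same factor (~4.25-fold) — characteristic of uncompetitive inhibition.

uncompetitive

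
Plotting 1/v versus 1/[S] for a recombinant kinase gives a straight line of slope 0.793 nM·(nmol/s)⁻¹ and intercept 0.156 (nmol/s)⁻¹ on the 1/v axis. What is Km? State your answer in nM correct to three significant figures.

5.08 nM

y-intercept = 1/Vmax ⇒ Vmax = 6.41 nmol/s; slope = Km/Vmax ⇒ Km = slope × Vmax.
Km = 0.793 × 6.41 = 5.08 nM.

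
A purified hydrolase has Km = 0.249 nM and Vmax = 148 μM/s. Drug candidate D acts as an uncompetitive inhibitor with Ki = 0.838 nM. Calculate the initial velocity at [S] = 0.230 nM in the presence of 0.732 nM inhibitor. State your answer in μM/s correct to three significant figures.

With α = 1 + [I]/Ki = 1 + 0.732/0.838 = 1.874, the uncompetitive rate law is v = (Vmax/α)·[S] / (Km/α + [S]).
v = (148/1.874)×0.230 / (0.249/1.874 + 0.230) = 18.17/0.3629 = 50.1 μM/s.

50.1 μM/s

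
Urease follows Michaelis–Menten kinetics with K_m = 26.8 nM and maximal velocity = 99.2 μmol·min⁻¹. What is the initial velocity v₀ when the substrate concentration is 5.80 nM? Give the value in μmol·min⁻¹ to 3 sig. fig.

[S]/(Km+[S]) = 5.80/32.60 = 0.1779, the fractional saturation.
v = 0.1779 × Vmax = 0.1779 × 99.2 = 17.6 μmol·min⁻¹.

17.6 μmol·min⁻¹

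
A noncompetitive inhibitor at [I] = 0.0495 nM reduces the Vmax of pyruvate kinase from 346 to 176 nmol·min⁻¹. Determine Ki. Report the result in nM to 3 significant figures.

Noncompetitive: Vmax,app = Vmax/α with α = 1 + [I]/Ki.
α = Vmax/Vmax,app = 346/176 = 1.966.
Since α = 1 + [I]/Ki, [I]/Ki = 1.966 − 1 = 0.9659 and Ki = 0.0495/0.9659 = 0.0512 nM.

0.0512 nM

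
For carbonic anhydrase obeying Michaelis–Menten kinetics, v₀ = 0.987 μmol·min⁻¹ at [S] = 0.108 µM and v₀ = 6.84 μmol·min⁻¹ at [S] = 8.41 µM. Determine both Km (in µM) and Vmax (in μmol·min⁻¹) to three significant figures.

Km = 0.703 µM; Vmax = 7.41 μmol·min⁻¹

In reciprocal form, 1/v = (Km/Vmax)·(1/[S]) + 1/Vmax. The two points give (1/[S], 1/v) = (9.259, 1.013) and (0.1189, 0.1462).
Slope = (1.013 − 0.1462)/(9.259 − 0.1189) = 0.09485; intercept = 1.013 − 0.09485×9.259 = 0.1349.
Vmax = 1/intercept = 7.41 μmol·min⁻¹; Km = slope × Vmax = 0.09485 × 7.41 = 0.703 µM.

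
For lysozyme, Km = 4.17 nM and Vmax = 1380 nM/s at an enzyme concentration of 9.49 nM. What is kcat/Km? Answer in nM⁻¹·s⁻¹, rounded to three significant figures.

34.9 nM⁻¹·s⁻¹

kcat = Vmax/[E]total = 1380/9.49 = 145 s⁻¹.
kcat/Km = 145/4.17 = 34.9 nM⁻¹·s⁻¹.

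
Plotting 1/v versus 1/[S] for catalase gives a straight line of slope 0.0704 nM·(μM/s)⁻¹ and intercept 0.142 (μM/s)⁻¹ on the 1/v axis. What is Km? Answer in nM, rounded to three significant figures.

0.496 nM

y-intercept = 1/Vmax ⇒ Vmax = 7.04 μM/s; slope = Km/Vmax ⇒ Km = slope × Vmax.
Km = 0.0704 × 7.04 = 0.496 nM.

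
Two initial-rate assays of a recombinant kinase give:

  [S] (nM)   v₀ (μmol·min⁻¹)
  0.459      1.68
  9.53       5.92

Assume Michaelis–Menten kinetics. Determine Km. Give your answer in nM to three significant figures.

From v = Vmax[S]/(Km+[S]), each point gives Vmax = v(Km+[S])/[S].
Equating: 1.68(Km+0.459)/0.459 = 5.92(Km+9.53)/9.53.
3.660·Km + 1.68 = 0.6212·Km + 5.92, so (3.660 − 0.6212)·Km = 5.92 − 1.68.
Km = 4.240/3.039 = 1.40 nM; then Vmax = 1.68(1.40+0.459)/0.459 = 6.79 μmol·min⁻¹.

1.40 nM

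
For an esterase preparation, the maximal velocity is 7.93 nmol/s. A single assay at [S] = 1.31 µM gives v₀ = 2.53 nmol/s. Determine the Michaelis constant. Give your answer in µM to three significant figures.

v/Vmax = 2.53/7.93 = 0.3190 = [S]/(Km+[S]).
So Km + [S] = [S]/0.3190 = 4.106 µM, giving Km = 4.106 − 1.31 = 2.80 µM.

2.80 µM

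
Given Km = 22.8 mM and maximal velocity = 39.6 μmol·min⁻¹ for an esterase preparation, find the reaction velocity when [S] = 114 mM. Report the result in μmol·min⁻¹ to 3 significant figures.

v = Vmax·[S]/(Km + [S]) = 39.6 × 114 / (22.8 + 114)
  = 4514 / 136.8 = 33.0 μmol·min⁻¹.

33.0 μmol·min⁻¹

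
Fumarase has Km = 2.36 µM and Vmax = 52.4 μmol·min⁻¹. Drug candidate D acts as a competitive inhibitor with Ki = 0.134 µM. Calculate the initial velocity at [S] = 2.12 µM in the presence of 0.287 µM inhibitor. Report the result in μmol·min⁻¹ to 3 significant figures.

11.7 μmol·min⁻¹

α = 1 + [I]/Ki = 1 + 0.287/0.134 = 3.142.
For a competitive inhibitor, Vmax is unchanged and the apparent Km becomes α·Km: Km,app = 7.41 µM, Vmax,app = 52.4 μmol·min⁻¹.
v = Vmax,app·[S]/(Km,app + [S]) = 52.4 × 2.12/(7.41 + 2.12) = 11.7 μmol·min⁻¹.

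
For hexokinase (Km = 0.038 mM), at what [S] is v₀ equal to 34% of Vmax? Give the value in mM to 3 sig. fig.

0.0196 mM

v/Vmax = [S]/(Km+[S]) = 0.34, so [S] = Km·0.34/(1 − 0.34) = 0.038 × 0.5152.
[S] = 0.0196 mM.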